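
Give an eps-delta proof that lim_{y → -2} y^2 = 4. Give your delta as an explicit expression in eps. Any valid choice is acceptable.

delta = min(1, eps/5)

Suppose eps > 0. We seek delta > 0 with 0 < |y + 2| < delta ⇒ |y^2 − 4| < eps.
Factor: y^2 − 4 = (y + 2)(y - 2), so |y^2 − 4| = |y + 2|·|y - 2|.
Restrict delta ≤ 1. Then |y + 2| < 1 gives |y| < 3, so by the triangle inequality |y - 2| ≤ 3 + 2 = 5.
Hence |y^2 − 4| ≤ 5|y + 2|, which is < eps once |y + 2| < eps/5.
Take delta = min(1, eps/5). If 0 < |y + 2| < delta then both bounds hold and |y^2 − 4| ≤ 5|y + 2| < 5·(eps/5) = eps.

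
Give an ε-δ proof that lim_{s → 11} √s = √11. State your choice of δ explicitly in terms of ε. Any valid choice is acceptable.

Suppose ε > 0. We want δ > 0 such that 0 < |s − 11| < δ implies |√s − √11| < ε.
Multiplying by the conjugate, |√s − √11| = |s − 11|/(√s + √11).
Restrict δ ≤ 11 so that |s − 11| < 11 forces s > 0, and then √s + √11 > √11.
Hence |√s − √11| < |s − 11|/√11, which is < ε once |s − 11| < √11·ε.
Take δ = min(11, √11·ε). If 0 < |s − 11| < δ then s > 0 and |√s − √11| < |s − 11|/√11 < ε.

δ = min(11, √11·ε)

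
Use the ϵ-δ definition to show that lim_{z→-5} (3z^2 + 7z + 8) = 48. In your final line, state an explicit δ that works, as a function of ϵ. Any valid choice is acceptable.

Let ϵ > 0. We want δ > 0 such that 0 < |z + 5| < δ implies |(3z^2 + 7z + 8) − 48| < ϵ.
(3z^2 + 7z + 8) − 48 = 3z^2 + 7z - 40 = (z + 5)(3z - 8).
So |(3z^2 + 7z + 8) − 48| = |z + 5|·|3z - 8|.
Assume first that |z + 5| < 1, so |z| < 6. Then |3z - 8| ≤ 3·6 + 8 = 26.
Hence |(3z^2 + 7z + 8) − 48| ≤ 26|z + 5| < ϵ provided |z + 5| < ϵ/26.
Take δ = min(1, ϵ/26). Then 0 < |z + 5| < δ gives both |z + 5| < 1 and |z + 5| < ϵ/26, so |(3z^2 + 7z + 8) − 48| < ϵ.

δ = min(1, ϵ/26)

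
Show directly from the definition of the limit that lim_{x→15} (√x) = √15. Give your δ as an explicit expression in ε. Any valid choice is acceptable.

Fix ε > 0. We want δ > 0 such that 0 < |x − 15| < δ implies |√x − √15| < ε.
Multiplying by the conjugate, |√x − √15| = |x − 15|/(√x + √15).
Restrict δ ≤ 15 so that |x − 15| < 15 forces x > 0, and then √x + √15 > √15.
Hence |√x − √15| < |x − 15|/√15, which is < ε once |x − 15| < √15·ε.
Take δ = min(15, √15·ε). If 0 < |x − 15| < δ then x > 0 and |√x − √15| < |x − 15|/√15 < ε.

δ = min(15, √15·ε)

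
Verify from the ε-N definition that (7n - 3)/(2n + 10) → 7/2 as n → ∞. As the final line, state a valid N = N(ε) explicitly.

N = 19/ε

Suppose ε > 0. For n ≥ 1, |(7n - 3)/(2n + 10) − (7/2)| = |-76|/(2(2n + 10)) = 76/(2(2n + 10)).
Since 2n + 10 ≥ 2n for n ≥ 1, this is ≤ 76/(2·2n) = 19/n.
So |(7n - 3)/(2n + 10) − (7/2)| < ε whenever n > 19/ε.
Take N = 19/ε. If n > N then |(7n - 3)/(2n + 10) − (7/2)| ≤ 19/n < ε.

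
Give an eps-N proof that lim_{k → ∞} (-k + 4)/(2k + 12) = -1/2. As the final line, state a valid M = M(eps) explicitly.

Fix eps > 0. For k ≥ 1, |(-k + 4)/(2k + 12) + 1/2| = |20|/(2(2k + 12)) = 20/(2(2k + 12)).
Since 2k + 12 ≥ 2k for k ≥ 1, this is ≤ 20/(2·2k) = 5/k.
So |(-k + 4)/(2k + 12) + 1/2| < eps whenever k > 5/eps.
Take M = 5/eps. If k > M then |(-k + 4)/(2k + 12) + 1/2| ≤ 5/k < eps.

M = 5/eps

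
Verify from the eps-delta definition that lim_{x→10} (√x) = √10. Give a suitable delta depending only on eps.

Let eps > 0. We want delta > 0 such that 0 < |x − 10| < delta implies |√x − √10| < eps.
Rationalise: √x − √10 = (x − 10)/(√x + √10), so |√x − √10| = |x − 10|/(√x + √10).
Restrict delta ≤ 10 so that |x − 10| < 10 forces x > 0, and then √x + √10 > √10.
Hence |√x − √10| < |x − 10|/√10, which is < eps once |x − 10| < √10·eps.
Take delta = min(10, √10·eps). If 0 < |x − 10| < delta then x > 0 and |√x − √10| < |x − 10|/√10 < eps.

delta = min(10, √10·eps)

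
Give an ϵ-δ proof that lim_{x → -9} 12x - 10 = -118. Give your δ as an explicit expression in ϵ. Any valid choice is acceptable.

Suppose ϵ > 0. We need δ > 0 so that 0 < |x + 9| < δ implies |(12x - 10) + 118| < ϵ.
|(12x - 10) + 118| = |12x + 108| = 12|x + 9|.
Thus it suffices that |x + 9| < ϵ/12.
Take δ = ϵ/12. If 0 < |x + 9| < δ then |(12x - 10) + 118| = 12|x + 9| < 12·(ϵ/12) = ϵ.

δ = ϵ/12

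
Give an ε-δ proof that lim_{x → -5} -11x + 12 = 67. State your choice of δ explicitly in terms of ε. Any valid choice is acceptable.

Suppose ε > 0. We need δ > 0 so that 0 < |x + 5| < δ implies |(-11x + 12) − 67| < ε.
|(-11x + 12) − 67| = |-11x - 55| = 11|x + 5|.
So 11|x + 5| < ε exactly when |x + 5| < ε/11.
Choosing δ = ε/11 gives |(-11x + 12) − 67| = 11|x + 5| < ε whenever |x + 5| < δ.

δ = ε/11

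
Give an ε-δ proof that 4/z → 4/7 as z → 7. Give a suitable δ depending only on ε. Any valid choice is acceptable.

Let ε > 0. We seek δ > 0 such that 0 < |z − 7| < δ implies |4/z − (4/7)| < ε.
|4/z − (4/7)| = 4·|7 − z|/(7·|z|) = 4|z − 7|/(7|z|).
Require δ ≤ 7/2 so that |z| > 7 − 7/2 = 7/2, hence 7|z| > 49/2.
Then |4/z − (4/7)| < 4|z − 7|/(49/2), which is < ε when |z − 7| < (49/8)ε.
Take δ = min(7/2, (49/8)ε). Then 0 < |z − 7| < δ gives both |z − 7| < 7/2 and |z − 7| < (49/8)ε, so |4/z − (4/7)| < ε.

δ = min(7/2, (49/8)ε)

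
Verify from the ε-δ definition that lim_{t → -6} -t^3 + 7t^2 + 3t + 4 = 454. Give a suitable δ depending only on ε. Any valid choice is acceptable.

Let ε > 0 be given. We want δ > 0 such that 0 < |t + 6| < δ implies |(-t^3 + 7t^2 + 3t + 4) − 454| < ε.
(-t^3 + 7t^2 + 3t + 4) − 454 = -t^3 + 7t^2 + 3t - 450 = (t + 6)(-t^2 + 13t - 75).
So |(-t^3 + 7t^2 + 3t + 4) − 454| = |t + 6|·|-t^2 + 13t - 75|.
Require δ ≤ 1. Then |t + 6| < 1 gives |t| < 7, and by the triangle inequality |-t^2 + 13t - 75| ≤ 7^2 + 13·7 + 75 = 215.
Hence |(-t^3 + 7t^2 + 3t + 4) − 454| ≤ 215|t + 6| < ε provided |t + 6| < ε/215.
Choosing δ = min(1, ε/215) ensures both conditions, hence |(-t^3 + 7t^2 + 3t + 4) − 454| < ε.

δ = min(1, ε/215)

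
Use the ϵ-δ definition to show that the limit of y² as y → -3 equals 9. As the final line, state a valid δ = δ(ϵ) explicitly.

δ = min(2, ϵ/8)

Let ϵ > 0. We seek δ > 0 with 0 < |y + 3| < δ ⇒ |y² − 9| < ϵ.
Factor: y² − 9 = (y + 3)(y - 3), so |y² − 9| = |y + 3|·|y - 3|.
Impose δ ≤ 2 so that |y| < 5; then |y - 3| ≤ 8.
Hence |y² − 9| ≤ 8|y + 3|, which is < ϵ once |y + 3| < ϵ/8.
Take δ = min(2, ϵ/8). If 0 < |y + 3| < δ then both bounds hold and |y² − 9| ≤ 8|y + 3| < 8·(ϵ/8) = ϵ.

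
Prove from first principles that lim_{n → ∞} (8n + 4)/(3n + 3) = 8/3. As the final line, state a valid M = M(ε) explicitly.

Let ε > 0 be given. For n ≥ 1, |(8n + 4)/(3n + 3) − (8/3)| = |-12|/(3(3n + 3)) = 12/(3(3n + 3)).
Since 3n + 3 ≥ 3n for n ≥ 1, this is ≤ 12/(3·3n) = (4/3)/n.
So |(8n + 4)/(3n + 3) − (8/3)| < ε whenever n > (4/3)/ε.
Take M = (4/3)/ε. If n > M then |(8n + 4)/(3n + 3) − (8/3)| ≤ (4/3)/n < ε.

M = (4/3)/ε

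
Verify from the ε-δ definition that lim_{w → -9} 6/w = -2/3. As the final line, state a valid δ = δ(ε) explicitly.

Suppose ε > 0. We seek δ > 0 such that 0 < |w + 9| < δ implies |6/w + 2/3| < ε.
|6/w + 2/3| = 6·|-9 − w|/(9·|w|) = 6|w + 9|/(9|w|).
Restrict δ ≤ 9/2. Then |w + 9| < 9/2 gives |w| > 9/2, so 9|w| > 81/2.
Then |6/w + 2/3| < 6|w + 9|/(81/2), which is < ε when |w + 9| < (27/4)ε.
Take δ = min(9/2, (27/4)ε). Then 0 < |w + 9| < δ gives both |w + 9| < 9/2 and |w + 9| < (27/4)ε, so |6/w + 2/3| < ε.

δ = min(9/2, (27/4)ε)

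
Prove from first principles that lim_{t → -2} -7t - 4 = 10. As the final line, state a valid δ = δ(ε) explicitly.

δ = ε/7

Let ε > 0 be given. We need δ > 0 so that 0 < |t + 2| < δ implies |(-7t - 4) − 10| < ε.
Since (-7t - 4) − 10 = -7(t + 2), we have |(-7t - 4) − 10| = 7|t + 2|.
Thus it suffices that |t + 2| < ε/7.
Take δ = ε/7. If 0 < |t + 2| < δ then |(-7t - 4) − 10| = 7|t + 2| < 7·(ε/7) = ε.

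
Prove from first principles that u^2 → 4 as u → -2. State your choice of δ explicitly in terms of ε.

Let ε > 0 be given. We seek δ > 0 with 0 < |u + 2| < δ ⇒ |u^2 − 4| < ε.
Factor: u^2 − 4 = (u + 2)(u - 2), so |u^2 − 4| = |u + 2|·|u - 2|.
Impose δ ≤ 1 so that |u| < 3; then |u - 2| ≤ 5.
Hence |u^2 − 4| ≤ 5|u + 2|, which is < ε once |u + 2| < ε/5.
Take δ = min(1, ε/5). If 0 < |u + 2| < δ then both bounds hold and |u^2 − 4| ≤ 5|u + 2| < 5·(ε/5) = ε.

δ = min(1, ε/5)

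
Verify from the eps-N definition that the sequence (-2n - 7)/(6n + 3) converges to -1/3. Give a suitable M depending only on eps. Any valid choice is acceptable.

Let eps > 0 be given. For n ≥ 1, |(-2n - 7)/(6n + 3) + 1/3| = |-36|/(6(6n + 3)) = 36/(6(6n + 3)).
Since 6n + 3 ≥ 6n for n ≥ 1, this is ≤ 36/(6·6n) = 1/n.
So |(-2n - 7)/(6n + 3) + 1/3| < eps whenever n > 1/eps.
Take M = 1/eps. If n > M then |(-2n - 7)/(6n + 3) + 1/3| ≤ 1/n < eps.

M = 1/eps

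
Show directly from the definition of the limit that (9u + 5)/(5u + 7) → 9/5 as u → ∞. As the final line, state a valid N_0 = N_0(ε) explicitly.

N_0 = (38/25)/ε

Fix ε > 0. We seek N_0 > 0 such that u > N_0 implies |(9u + 5)/(5u + 7) − (9/5)| < ε.
(9u + 5)/(5u + 7) − (9/5) = (5(9u + 5) − 9(5u + 7)) / (5(5u + 7)) = -38/(5(5u + 7)).
For u > 0 we have 5u + 7 > 5u, so |(9u + 5)/(5u + 7) − (9/5)| = 38/(5(5u + 7)) < 38/(5·5u) = (38/25)/u.
Thus |(9u + 5)/(5u + 7) − (9/5)| < ε whenever u > (38/25)/ε.
Take N_0 = (38/25)/ε. If u > N_0 then |(9u + 5)/(5u + 7) − (9/5)| < (38/25)/u < ε.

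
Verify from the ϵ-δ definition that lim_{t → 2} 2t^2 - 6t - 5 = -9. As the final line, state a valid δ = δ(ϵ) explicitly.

δ = min(2, ϵ/10)

Let ϵ > 0 be given. We want δ > 0 such that 0 < |t − 2| < δ implies |(2t^2 - 6t - 5) + 9| < ϵ.
(2t^2 - 6t - 5) + 9 = 2t^2 - 6t + 4 = (t − 2)(2t - 2).
So |(2t^2 - 6t - 5) + 9| = |t − 2|·|2t - 2|.
Require δ ≤ 2. Then |t − 2| < 2 gives |t| < 4, and by the triangle inequality |2t - 2| ≤ 2·4 + 2 = 10.
Hence |(2t^2 - 6t - 5) + 9| ≤ 10|t − 2| < ϵ provided |t − 2| < ϵ/10.
Take δ = min(2, ϵ/10). Then 0 < |t − 2| < δ gives both |t − 2| < 2 and |t − 2| < ϵ/10, so |(2t^2 - 6t - 5) + 9| < ϵ.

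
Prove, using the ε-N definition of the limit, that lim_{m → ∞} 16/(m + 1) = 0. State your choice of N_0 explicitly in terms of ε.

N_0 = 16/ε

Let ε > 0. For m ≥ 1, |16/(m + 1) − 0| = 16/(m + 1) ≤ 16/m.
We need 16/m < ε, i.e. m > 16/ε.
Take N_0 = 16/ε. If m > N_0 then |16/(m + 1)| ≤ 16/m < ε.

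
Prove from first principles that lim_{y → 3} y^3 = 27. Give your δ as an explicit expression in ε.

Suppose ε > 0. We seek δ > 0 with 0 < |y − 3| < δ ⇒ |y^3 − 27| < ε.
Factor: y^3 − 27 = (y − 3)(y^2 + 3y + 9), so |y^3 − 27| = |y − 3|·|y^2 + 3y + 9|.
Impose δ ≤ 1 so that |y| < 4; then |y^2 + 3y + 9| ≤ 37.
Hence |y^3 − 27| ≤ 37|y − 3|, which is < ε once |y − 3| < ε/37.
Take δ = min(1, ε/37). If 0 < |y − 3| < δ then both bounds hold and |y^3 − 27| ≤ 37|y − 3| < 37·(ε/37) = ε.

δ = min(1, ε/37)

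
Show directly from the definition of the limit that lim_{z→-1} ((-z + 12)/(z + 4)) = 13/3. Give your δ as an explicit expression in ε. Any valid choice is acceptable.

δ = min(3/2, (9/32)ε)

Let ε > 0 be given. We want δ > 0 with 0 < |z + 1| < δ ⇒ |(-z + 12)/(z + 4) − (13/3)| < ε.
Combining over a common denominator, (-z + 12)/(z + 4) − (13/3) = [(-z + 12)·3 − 13·(z + 4)] / [3·(z + 4)] = -16(z + 1) / (3(z + 4)).
So |(-z + 12)/(z + 4) − (13/3)| = 16|z + 1| / (3·|z + 4|).
Require δ ≤ 3/2, so |z + 4| ≥ |3| − |z + 1| > 3 − 3/2 = 3/2.
Hence |(-z + 12)/(z + 4) − (13/3)| < 16|z + 1|/(3·(3/2)) = (32/9)|z + 1|, which is < ε once |z + 1| < (9/32)ε.
Take δ = min(3/2, (9/32)ε). Then 0 < |z + 1| < δ forces both bounds, so |(-z + 12)/(z + 4) − (13/3)| < ε.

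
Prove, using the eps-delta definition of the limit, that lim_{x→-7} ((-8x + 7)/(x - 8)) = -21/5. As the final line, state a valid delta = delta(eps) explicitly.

delta = min(15/2, (75/38)eps)

Fix eps > 0. We want delta > 0 with 0 < |x + 7| < delta ⇒ |(-8x + 7)/(x - 8) + 21/5| < eps.
Combining over a common denominator, (-8x + 7)/(x - 8) + 21/5 = [(-8x + 7)·(-15) − 63·(x - 8)] / [(-15)·(x - 8)] = 57(x + 7) / ((-15)(x - 8)).
So |(-8x + 7)/(x - 8) + 21/5| = 57|x + 7| / (15·|x − 8|).
Require delta ≤ 15/2, so |x − 8| ≥ |-15| − |x + 7| > 15 − 15/2 = 15/2.
Hence |(-8x + 7)/(x - 8) + 21/5| < 57|x + 7|/(15·(15/2)) = (38/75)|x + 7|, which is < eps once |x + 7| < (75/38)eps.
Take delta = min(15/2, (75/38)eps). Then 0 < |x + 7| < delta forces both bounds, so |(-8x + 7)/(x - 8) + 21/5| < eps.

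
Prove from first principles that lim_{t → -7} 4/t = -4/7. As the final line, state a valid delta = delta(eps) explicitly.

Let eps > 0. We seek delta > 0 such that 0 < |t + 7| < delta implies |4/t + 4/7| < eps.
|4/t + 4/7| = 4·|-7 − t|/(7·|t|) = 4|t + 7|/(7|t|).
Restrict delta ≤ 7/2. Then |t + 7| < 7/2 gives |t| > 7/2, so 7|t| > 49/2.
Then |4/t + 4/7| < 4|t + 7|/(49/2), which is < eps when |t + 7| < (49/8)eps.
Take delta = min(7/2, (49/8)eps). Then 0 < |t + 7| < delta gives both |t + 7| < 7/2 and |t + 7| < (49/8)eps, so |4/t + 4/7| < eps.

delta = min(7/2, (49/8)eps)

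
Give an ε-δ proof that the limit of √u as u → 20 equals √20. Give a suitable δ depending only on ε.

Suppose ε > 0. We want δ > 0 such that 0 < |u − 20| < δ implies |√u − √20| < ε.
Multiplying by the conjugate, |√u − √20| = |u − 20|/(√u + √20).
Restrict δ ≤ 20 so that |u − 20| < 20 forces u > 0, and then √u + √20 > √20.
Hence |√u − √20| < |u − 20|/√20, which is < ε once |u − 20| < √20·ε.
Take δ = min(20, √20·ε). If 0 < |u − 20| < δ then u > 0 and |√u − √20| < |u − 20|/√20 < ε.

δ = min(20, √20·ε)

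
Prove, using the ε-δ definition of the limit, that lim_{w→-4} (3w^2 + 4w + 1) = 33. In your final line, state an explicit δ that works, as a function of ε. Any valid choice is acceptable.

Let ε > 0. We want δ > 0 such that 0 < |w + 4| < δ implies |(3w^2 + 4w + 1) − 33| < ε.
(3w^2 + 4w + 1) − 33 = 3w^2 + 4w - 32 = (w + 4)(3w - 8).
So |(3w^2 + 4w + 1) − 33| = |w + 4|·|3w - 8|.
Require δ ≤ 1. Then |w + 4| < 1 gives |w| < 5, and by the triangle inequality |3w - 8| ≤ 3·5 + 8 = 23.
Hence |(3w^2 + 4w + 1) − 33| ≤ 23|w + 4| < ε provided |w + 4| < ε/23.
Take δ = min(1, ε/23). Then 0 < |w + 4| < δ gives both |w + 4| < 1 and |w + 4| < ε/23, so |(3w^2 + 4w + 1) − 33| < ε.

δ = min(1, ε/23)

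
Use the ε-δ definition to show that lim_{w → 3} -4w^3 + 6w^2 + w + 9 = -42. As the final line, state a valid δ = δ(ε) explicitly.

δ = min(1, ε/105)

Let ε > 0 be given. We want δ > 0 such that 0 < |w − 3| < δ implies |(-4w^3 + 6w^2 + w + 9) + 42| < ε.
(-4w^3 + 6w^2 + w + 9) + 42 = -4w^3 + 6w^2 + w + 51 = (w − 3)(-4w^2 - 6w - 17).
So |(-4w^3 + 6w^2 + w + 9) + 42| = |w − 3|·|-4w^2 - 6w - 17|.
Require δ ≤ 1. Then |w − 3| < 1 gives |w| < 4, and by the triangle inequality |-4w^2 - 6w - 17| ≤ 4·4^2 + 6·4 + 17 = 105.
Hence |(-4w^3 + 6w^2 + w + 9) + 42| ≤ 105|w − 3| < ε provided |w − 3| < ε/105.
Choosing δ = min(1, ε/105) ensures both conditions, hence |(-4w^3 + 6w^2 + w + 9) + 42| < ε.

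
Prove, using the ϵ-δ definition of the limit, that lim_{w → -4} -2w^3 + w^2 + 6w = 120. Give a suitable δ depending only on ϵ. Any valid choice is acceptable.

δ = min(2, ϵ/156)

Let ϵ > 0. We want δ > 0 such that 0 < |w + 4| < δ implies |(-2w^3 + w^2 + 6w) − 120| < ϵ.
(-2w^3 + w^2 + 6w) − 120 = -2w^3 + w^2 + 6w - 120 = (w + 4)(-2w^2 + 9w - 30).
So |(-2w^3 + w^2 + 6w) − 120| = |w + 4|·|-2w^2 + 9w - 30|.
Assume first that |w + 4| < 2, so |w| < 6. Then |-2w^2 + 9w - 30| ≤ 2·6^2 + 9·6 + 30 = 156.
Hence |(-2w^3 + w^2 + 6w) − 120| ≤ 156|w + 4| < ϵ provided |w + 4| < ϵ/156.
Choosing δ = min(2, ϵ/156) ensures both conditions, hence |(-2w^3 + w^2 + 6w) − 120| < ϵ.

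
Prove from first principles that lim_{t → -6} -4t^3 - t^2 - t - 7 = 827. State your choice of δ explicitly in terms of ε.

Let ε > 0 be given. We want δ > 0 such that 0 < |t + 6| < δ implies |(-4t^3 - t^2 - t - 7) − 827| < ε.
(-4t^3 - t^2 - t - 7) − 827 = -4t^3 - t^2 - t - 834 = (t + 6)(-4t^2 + 23t - 139).
So |(-4t^3 - t^2 - t - 7) − 827| = |t + 6|·|-4t^2 + 23t - 139|.
Require δ ≤ 1. Then |t + 6| < 1 gives |t| < 7, and by the triangle inequality |-4t^2 + 23t - 139| ≤ 4·7^2 + 23·7 + 139 = 496.
Hence |(-4t^3 - t^2 - t - 7) − 827| ≤ 496|t + 6| < ε provided |t + 6| < ε/496.
Take δ = min(1, ε/496). Then 0 < |t + 6| < δ gives both |t + 6| < 1 and |t + 6| < ε/496, so |(-4t^3 - t^2 - t - 7) − 827| < ε.

δ = min(1, ε/496)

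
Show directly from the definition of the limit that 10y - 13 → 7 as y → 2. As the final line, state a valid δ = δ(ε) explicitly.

Let ε > 0. We need δ > 0 so that 0 < |y − 2| < δ implies |(10y - 13) − 7| < ε.
Since (10y - 13) − 7 = 10(y − 2), we have |(10y - 13) − 7| = 10|y − 2|.
So 10|y − 2| < ε exactly when |y − 2| < ε/10.
Take δ = ε/10. If 0 < |y − 2| < δ then |(10y - 13) − 7| = 10|y − 2| < 10·(ε/10) = ε.

δ = ε/10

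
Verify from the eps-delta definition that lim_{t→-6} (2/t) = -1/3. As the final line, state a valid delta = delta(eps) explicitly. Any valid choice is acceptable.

delta = min(3, 9eps)

Suppose eps > 0. We seek delta > 0 such that 0 < |t + 6| < delta implies |2/t + 1/3| < eps.
|2/t + 1/3| = 2·|-6 − t|/(6·|t|) = 2|t + 6|/(6|t|).
Require delta ≤ 3 so that |t| > 6 − 3 = 3, hence 6|t| > 18.
Then |2/t + 1/3| < 2|t + 6|/18, which is < eps when |t + 6| < 9eps.
Take delta = min(3, 9eps). Then 0 < |t + 6| < delta gives both |t + 6| < 3 and |t + 6| < 9eps, so |2/t + 1/3| < eps.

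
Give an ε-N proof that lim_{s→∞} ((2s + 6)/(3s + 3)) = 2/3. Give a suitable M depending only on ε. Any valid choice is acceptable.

M = (4/3)/ε

Suppose ε > 0. We seek M > 0 such that s > M implies |(2s + 6)/(3s + 3) − (2/3)| < ε.
(2s + 6)/(3s + 3) − (2/3) = (3(2s + 6) − 2(3s + 3)) / (3(3s + 3)) = 12/(3(3s + 3)).
For s > 0 we have 3s + 3 > 3s, so |(2s + 6)/(3s + 3) − (2/3)| = 12/(3(3s + 3)) < 12/(3·3s) = (4/3)/s.
Thus |(2s + 6)/(3s + 3) − (2/3)| < ε whenever s > (4/3)/ε.
Take M = (4/3)/ε. If s > M then |(2s + 6)/(3s + 3) − (2/3)| < (4/3)/s < ε.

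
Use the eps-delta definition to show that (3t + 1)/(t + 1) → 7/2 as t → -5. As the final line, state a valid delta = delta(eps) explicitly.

Suppose eps > 0. We want delta > 0 with 0 < |t + 5| < delta ⇒ |(3t + 1)/(t + 1) − (7/2)| < eps.
Combining over a common denominator, (3t + 1)/(t + 1) − (7/2) = [(3t + 1)·(-4) − (-14)·(t + 1)] / [(-4)·(t + 1)] = 2(t + 5) / ((-4)(t + 1)).
So |(3t + 1)/(t + 1) − (7/2)| = 2|t + 5| / (4·|t + 1|).
Require delta ≤ 2, so |t + 1| ≥ |-4| − |t + 5| > 4 − 2 = 2.
Hence |(3t + 1)/(t + 1) − (7/2)| < 2|t + 5|/(4·2) = (1/4)|t + 5|, which is < eps once |t + 5| < 4eps.
Take delta = min(2, 4eps). Then 0 < |t + 5| < delta forces both bounds, so |(3t + 1)/(t + 1) − (7/2)| < eps.

delta = min(2, 4eps)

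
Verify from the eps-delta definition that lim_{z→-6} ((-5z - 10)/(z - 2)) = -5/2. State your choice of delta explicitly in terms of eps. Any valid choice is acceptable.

delta = min(4, (8/5)eps)

Suppose eps > 0. We want delta > 0 with 0 < |z + 6| < delta ⇒ |(-5z - 10)/(z - 2) + 5/2| < eps.
Combining over a common denominator, (-5z - 10)/(z - 2) + 5/2 = [(-5z - 10)·(-8) − 20·(z - 2)] / [(-8)·(z - 2)] = 20(z + 6) / ((-8)(z - 2)).
So |(-5z - 10)/(z - 2) + 5/2| = 20|z + 6| / (8·|z − 2|).
Require delta ≤ 4, so |z − 2| ≥ |-8| − |z + 6| > 8 − 4 = 4.
Hence |(-5z - 10)/(z - 2) + 5/2| < 20|z + 6|/(8·4) = (5/8)|z + 6|, which is < eps once |z + 6| < (8/5)eps.
Take delta = min(4, (8/5)eps). Then 0 < |z + 6| < delta forces both bounds, so |(-5z - 10)/(z - 2) + 5/2| < eps.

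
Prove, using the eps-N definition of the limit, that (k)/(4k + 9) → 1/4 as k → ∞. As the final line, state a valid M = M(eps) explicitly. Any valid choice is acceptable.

M = (9/16)/eps

Suppose eps > 0. For k ≥ 1, |(k)/(4k + 9) − (1/4)| = |-9|/(4(4k + 9)) = 9/(4(4k + 9)).
Since 4k + 9 ≥ 4k for k ≥ 1, this is ≤ 9/(4·4k) = (9/16)/k.
So |(k)/(4k + 9) − (1/4)| < eps whenever k > (9/16)/eps.
Take M = (9/16)/eps. If k > M then |(k)/(4k + 9) − (1/4)| ≤ (9/16)/k < eps.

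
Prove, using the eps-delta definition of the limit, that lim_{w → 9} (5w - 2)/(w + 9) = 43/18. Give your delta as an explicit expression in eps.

Suppose eps > 0. We want delta > 0 with 0 < |w − 9| < delta ⇒ |(5w - 2)/(w + 9) − (43/18)| < eps.
Combining over a common denominator, (5w - 2)/(w + 9) − (43/18) = [(5w - 2)·18 − 43·(w + 9)] / [18·(w + 9)] = 47(w − 9) / (18(w + 9)).
So |(5w - 2)/(w + 9) − (43/18)| = 47|w − 9| / (18·|w + 9|).
Require delta ≤ 9, so |w + 9| ≥ |18| − |w − 9| > 18 − 9 = 9.
Hence |(5w - 2)/(w + 9) − (43/18)| < 47|w − 9|/(18·9) = (47/162)|w − 9|, which is < eps once |w − 9| < (162/47)eps.
Take delta = min(9, (162/47)eps). Then 0 < |w − 9| < delta forces both bounds, so |(5w - 2)/(w + 9) − (43/18)| < eps.

delta = min(9, (162/47)eps)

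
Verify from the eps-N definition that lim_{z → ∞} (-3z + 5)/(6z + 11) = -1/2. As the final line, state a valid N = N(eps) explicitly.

Let eps > 0 be given. We seek N > 0 such that z > N implies |(-3z + 5)/(6z + 11) + 1/2| < eps.
(-3z + 5)/(6z + 11) + 1/2 = (6(-3z + 5) − (-3)(6z + 11)) / (6(6z + 11)) = 63/(6(6z + 11)).
For z > 0 we have 6z + 11 > 6z, so |(-3z + 5)/(6z + 11) + 1/2| = 63/(6(6z + 11)) < 63/(6·6z) = (7/4)/z.
Thus |(-3z + 5)/(6z + 11) + 1/2| < eps whenever z > (7/4)/eps.
Take N = (7/4)/eps. If z > N then |(-3z + 5)/(6z + 11) + 1/2| < (7/4)/z < eps.

N = (7/4)/eps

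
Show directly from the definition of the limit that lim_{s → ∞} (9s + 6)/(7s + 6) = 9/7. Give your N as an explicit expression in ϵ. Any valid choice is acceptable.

N = (12/49)/ϵ

Suppose ϵ > 0. We seek N > 0 such that s > N implies |(9s + 6)/(7s + 6) − (9/7)| < ϵ.
(9s + 6)/(7s + 6) − (9/7) = (7(9s + 6) − 9(7s + 6)) / (7(7s + 6)) = -12/(7(7s + 6)).
For s > 0 we have 7s + 6 > 7s, so |(9s + 6)/(7s + 6) − (9/7)| = 12/(7(7s + 6)) < 12/(7·7s) = (12/49)/s.
Thus |(9s + 6)/(7s + 6) − (9/7)| < ϵ whenever s > (12/49)/ϵ.
Take N = (12/49)/ϵ. If s > N then |(9s + 6)/(7s + 6) − (9/7)| < (12/49)/s < ϵ.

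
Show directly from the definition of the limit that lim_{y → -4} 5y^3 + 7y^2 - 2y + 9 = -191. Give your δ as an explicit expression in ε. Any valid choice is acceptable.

Let ε > 0 be given. We want δ > 0 such that 0 < |y + 4| < δ implies |(5y^3 + 7y^2 - 2y + 9) + 191| < ε.
(5y^3 + 7y^2 - 2y + 9) + 191 = 5y^3 + 7y^2 - 2y + 200 = (y + 4)(5y^2 - 13y + 50).
So |(5y^3 + 7y^2 - 2y + 9) + 191| = |y + 4|·|5y^2 - 13y + 50|.
Assume first that |y + 4| < 2, so |y| < 6. Then |5y^2 - 13y + 50| ≤ 5·6^2 + 13·6 + 50 = 308.
Hence |(5y^3 + 7y^2 - 2y + 9) + 191| ≤ 308|y + 4| < ε provided |y + 4| < ε/308.
Choosing δ = min(2, ε/308) ensures both conditions, hence |(5y^3 + 7y^2 - 2y + 9) + 191| < ε.

δ = min(2, ε/308)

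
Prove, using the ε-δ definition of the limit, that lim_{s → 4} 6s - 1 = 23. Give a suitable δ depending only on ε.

Let ε > 0. We need δ > 0 so that 0 < |s − 4| < δ implies |(6s - 1) − 23| < ε.
|(6s - 1) − 23| = |6s - 24| = 6|s − 4|.
So 6|s − 4| < ε exactly when |s − 4| < ε/6.
Take δ = ε/6. If 0 < |s − 4| < δ then |(6s - 1) − 23| = 6|s − 4| < 6·(ε/6) = ε.

δ = ε/6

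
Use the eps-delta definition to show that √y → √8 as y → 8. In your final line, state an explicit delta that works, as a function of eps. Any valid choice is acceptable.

delta = min(8, √8·eps)

Let eps > 0. We want delta > 0 such that 0 < |y − 8| < delta implies |√y − √8| < eps.
Multiplying by the conjugate, |√y − √8| = |y − 8|/(√y + √8).
Restrict delta ≤ 8 so that |y − 8| < 8 forces y > 0, and then √y + √8 > √8.
Hence |√y − √8| < |y − 8|/√8, which is < eps once |y − 8| < √8·eps.
Take delta = min(8, √8·eps). If 0 < |y − 8| < delta then y > 0 and |√y − √8| < |y − 8|/√8 < eps.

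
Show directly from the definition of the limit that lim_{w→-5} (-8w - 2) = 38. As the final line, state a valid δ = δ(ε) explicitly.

Let ε > 0 be given. We need δ > 0 so that 0 < |w + 5| < δ implies |(-8w - 2) − 38| < ε.
Since (-8w - 2) − 38 = -8(w + 5), we have |(-8w - 2) − 38| = 8|w + 5|.
Thus it suffices that |w + 5| < ε/8.
Choosing δ = ε/8 gives |(-8w - 2) − 38| = 8|w + 5| < ε whenever |w + 5| < δ.

δ = ε/8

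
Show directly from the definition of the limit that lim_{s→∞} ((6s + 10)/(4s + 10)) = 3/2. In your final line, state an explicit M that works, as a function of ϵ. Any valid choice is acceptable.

Fix ϵ > 0. We seek M > 0 such that s > M implies |(6s + 10)/(4s + 10) − (3/2)| < ϵ.
(6s + 10)/(4s + 10) − (3/2) = (4(6s + 10) − 6(4s + 10)) / (4(4s + 10)) = -20/(4(4s + 10)).
For s > 0 we have 4s + 10 > 4s, so |(6s + 10)/(4s + 10) − (3/2)| = 20/(4(4s + 10)) < 20/(4·4s) = (5/4)/s.
Thus |(6s + 10)/(4s + 10) − (3/2)| < ϵ whenever s > (5/4)/ϵ.
Take M = (5/4)/ϵ. If s > M then |(6s + 10)/(4s + 10) − (3/2)| < (5/4)/s < ϵ.

M = (5/4)/ϵ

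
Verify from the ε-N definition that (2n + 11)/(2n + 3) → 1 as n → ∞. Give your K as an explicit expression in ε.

K = 4/ε

Let ε > 0. For n ≥ 1, |(2n + 11)/(2n + 3) − 1| = |16|/(2(2n + 3)) = 16/(2(2n + 3)).
Since 2n + 3 ≥ 2n for n ≥ 1, this is ≤ 16/(2·2n) = 4/n.
So |(2n + 11)/(2n + 3) − 1| < ε whenever n > 4/ε.
Take K = 4/ε. If n > K then |(2n + 11)/(2n + 3) − 1| ≤ 4/n < ε.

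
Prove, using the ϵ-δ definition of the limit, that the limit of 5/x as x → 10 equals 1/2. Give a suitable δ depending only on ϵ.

δ = min(5, 10ϵ)

Suppose ϵ > 0. We seek δ > 0 such that 0 < |x − 10| < δ implies |5/x − (1/2)| < ϵ.
|5/x − (1/2)| = 5·|10 − x|/(10·|x|) = 5|x − 10|/(10|x|).
Restrict δ ≤ 5. Then |x − 10| < 5 gives |x| > 5, so 10|x| > 50.
Then |5/x − (1/2)| < 5|x − 10|/50, which is < ϵ when |x − 10| < 10ϵ.
Take δ = min(5, 10ϵ). Then 0 < |x − 10| < δ gives both |x − 10| < 5 and |x − 10| < 10ϵ, so |5/x − (1/2)| < ϵ.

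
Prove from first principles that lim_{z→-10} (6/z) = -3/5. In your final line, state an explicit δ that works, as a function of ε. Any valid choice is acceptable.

Suppose ε > 0. We seek δ > 0 such that 0 < |z + 10| < δ implies |6/z + 3/5| < ε.
|6/z + 3/5| = 6·|-10 − z|/(10·|z|) = 6|z + 10|/(10|z|).
Restrict δ ≤ 5. Then |z + 10| < 5 gives |z| > 5, so 10|z| > 50.
Then |6/z + 3/5| < 6|z + 10|/50, which is < ε when |z + 10| < (25/3)ε.
Take δ = min(5, (25/3)ε). Then 0 < |z + 10| < δ gives both |z + 10| < 5 and |z + 10| < (25/3)ε, so |6/z + 3/5| < ε.

δ = min(5, (25/3)ε)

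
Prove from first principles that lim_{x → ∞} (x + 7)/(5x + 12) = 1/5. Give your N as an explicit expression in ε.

N = (23/25)/ε

Suppose ε > 0. We seek N > 0 such that x > N implies |(x + 7)/(5x + 12) − (1/5)| < ε.
(x + 7)/(5x + 12) − (1/5) = (5(x + 7) − (5x + 12)) / (5(5x + 12)) = 23/(5(5x + 12)).
For x > 0 we have 5x + 12 > 5x, so |(x + 7)/(5x + 12) − (1/5)| = 23/(5(5x + 12)) < 23/(5·5x) = (23/25)/x.
Thus |(x + 7)/(5x + 12) − (1/5)| < ε whenever x > (23/25)/ε.
Take N = (23/25)/ε. If x > N then |(x + 7)/(5x + 12) − (1/5)| < (23/25)/x < ε.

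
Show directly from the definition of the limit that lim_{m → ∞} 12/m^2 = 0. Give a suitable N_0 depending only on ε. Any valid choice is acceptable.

N_0 = (12/ε)^{1/2}

Suppose ε > 0. For m ≥ 1, |12/m^2 − 0| = 12/m^2.
12/m^2 < ε ⇔ m^2 > 12/ε ⇔ m > (12/ε)^{1/2}.
Take N_0 = (12/ε)^{1/2}. Then m > N_0 implies 12/m^2 < ε.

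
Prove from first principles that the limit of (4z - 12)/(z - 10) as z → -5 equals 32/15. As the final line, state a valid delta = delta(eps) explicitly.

delta = min(15/2, (225/56)eps)

Let eps > 0. We want delta > 0 with 0 < |z + 5| < delta ⇒ |(4z - 12)/(z - 10) − (32/15)| < eps.
Combining over a common denominator, (4z - 12)/(z - 10) − (32/15) = [(4z - 12)·(-15) − (-32)·(z - 10)] / [(-15)·(z - 10)] = -28(z + 5) / ((-15)(z - 10)).
So |(4z - 12)/(z - 10) − (32/15)| = 28|z + 5| / (15·|z − 10|).
Require delta ≤ 15/2, so |z − 10| ≥ |-15| − |z + 5| > 15 − 15/2 = 15/2.
Hence |(4z - 12)/(z - 10) − (32/15)| < 28|z + 5|/(15·(15/2)) = (56/225)|z + 5|, which is < eps once |z + 5| < (225/56)eps.
Take delta = min(15/2, (225/56)eps). Then 0 < |z + 5| < delta forces both bounds, so |(4z - 12)/(z - 10) − (32/15)| < eps.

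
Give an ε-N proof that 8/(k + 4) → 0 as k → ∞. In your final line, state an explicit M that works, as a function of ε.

Let ε > 0 be given. For k ≥ 1, |8/(k + 4) − 0| = 8/(k + 4) ≤ 8/k.
We need 8/k < ε, i.e. k > 8/ε.
Take M = 8/ε. If k > M then |8/(k + 4)| ≤ 8/k < ε.

M = 8/ε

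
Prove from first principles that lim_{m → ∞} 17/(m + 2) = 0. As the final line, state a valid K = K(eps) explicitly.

K = 17/eps

Fix eps > 0. For m ≥ 1, |17/(m + 2) − 0| = 17/(m + 2) ≤ 17/m.
We need 17/m < eps, i.e. m > 17/eps.
Take K = 17/eps. If m > K then |17/(m + 2)| ≤ 17/m < eps.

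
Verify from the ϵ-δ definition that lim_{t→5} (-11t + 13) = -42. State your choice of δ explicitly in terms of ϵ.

δ = ϵ/11

Fix ϵ > 0. We need δ > 0 so that 0 < |t − 5| < δ implies |(-11t + 13) + 42| < ϵ.
Since (-11t + 13) + 42 = -11(t − 5), we have |(-11t + 13) + 42| = 11|t − 5|.
Thus it suffices that |t − 5| < ϵ/11.
Take δ = ϵ/11. If 0 < |t − 5| < δ then |(-11t + 13) + 42| = 11|t − 5| < 11·(ϵ/11) = ϵ.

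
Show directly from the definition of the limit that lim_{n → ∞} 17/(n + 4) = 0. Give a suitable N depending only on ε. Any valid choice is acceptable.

Let ε > 0 be given. For n ≥ 1, |17/(n + 4) − 0| = 17/(n + 4) ≤ 17/n.
We need 17/n < ε, i.e. n > 17/ε.
Take N = 17/ε. If n > N then |17/(n + 4)| ≤ 17/n < ε.

N = 17/ε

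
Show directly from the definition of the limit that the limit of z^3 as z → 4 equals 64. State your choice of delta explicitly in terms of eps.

delta = min(1, eps/61)

Let eps > 0 be given. We seek delta > 0 with 0 < |z − 4| < delta ⇒ |z^3 − 64| < eps.
Factor: z^3 − 64 = (z − 4)(z^2 + 4z + 16), so |z^3 − 64| = |z − 4|·|z^2 + 4z + 16|.
Restrict delta ≤ 1. Then |z − 4| < 1 gives |z| < 5, so by the triangle inequality |z^2 + 4z + 16| ≤ 5^2 + 4·5 + 16 = 61.
Hence |z^3 − 64| ≤ 61|z − 4|, which is < eps once |z − 4| < eps/61.
Take delta = min(1, eps/61). If 0 < |z − 4| < delta then both bounds hold and |z^3 − 64| ≤ 61|z − 4| < 61·(eps/61) = eps.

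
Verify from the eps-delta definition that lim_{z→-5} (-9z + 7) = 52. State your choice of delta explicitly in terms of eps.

delta = eps/9

Let eps > 0 be given. We need delta > 0 so that 0 < |z + 5| < delta implies |(-9z + 7) − 52| < eps.
Since (-9z + 7) − 52 = -9(z + 5), we have |(-9z + 7) − 52| = 9|z + 5|.
So 9|z + 5| < eps exactly when |z + 5| < eps/9.
Take delta = eps/9. If 0 < |z + 5| < delta then |(-9z + 7) − 52| = 9|z + 5| < 9·(eps/9) = eps.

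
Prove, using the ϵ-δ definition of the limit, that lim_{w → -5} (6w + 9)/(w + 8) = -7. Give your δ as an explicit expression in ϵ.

Let ϵ > 0 be given. We want δ > 0 with 0 < |w + 5| < δ ⇒ |(6w + 9)/(w + 8) + 7| < ϵ.
Combining over a common denominator, (6w + 9)/(w + 8) + 7 = [(6w + 9)·3 − (-21)·(w + 8)] / [3·(w + 8)] = 39(w + 5) / (3(w + 8)).
So |(6w + 9)/(w + 8) + 7| = 39|w + 5| / (3·|w + 8|).
Require δ ≤ 3/2, so |w + 8| ≥ |3| − |w + 5| > 3 − 3/2 = 3/2.
Hence |(6w + 9)/(w + 8) + 7| < 39|w + 5|/(3·(3/2)) = (26/3)|w + 5|, which is < ϵ once |w + 5| < (3/26)ϵ.
Take δ = min(3/2, (3/26)ϵ). Then 0 < |w + 5| < δ forces both bounds, so |(6w + 9)/(w + 8) + 7| < ϵ.

δ = min(3/2, (3/26)ϵ)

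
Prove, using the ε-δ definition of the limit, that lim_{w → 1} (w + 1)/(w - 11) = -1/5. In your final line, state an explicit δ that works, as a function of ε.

Fix ε > 0. We want δ > 0 with 0 < |w − 1| < δ ⇒ |(w + 1)/(w - 11) + 1/5| < ε.
Combining over a common denominator, (w + 1)/(w - 11) + 1/5 = [(w + 1)·(-10) − 2·(w - 11)] / [(-10)·(w - 11)] = -12(w − 1) / ((-10)(w - 11)).
So |(w + 1)/(w - 11) + 1/5| = 12|w − 1| / (10·|w − 11|).
Require δ ≤ 5, so |w − 11| ≥ |-10| − |w − 1| > 10 − 5 = 5.
Hence |(w + 1)/(w - 11) + 1/5| < 12|w − 1|/(10·5) = (6/25)|w − 1|, which is < ε once |w − 1| < (25/6)ε.
Take δ = min(5, (25/6)ε). Then 0 < |w − 1| < δ forces both bounds, so |(w + 1)/(w - 11) + 1/5| < ε.

δ = min(5, (25/6)ε)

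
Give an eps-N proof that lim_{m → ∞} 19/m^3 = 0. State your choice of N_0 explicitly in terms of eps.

N_0 = (19/eps)^{1/3}

Suppose eps > 0. For m ≥ 1, |19/m^3 − 0| = 19/m^3.
19/m^3 < eps ⇔ m^3 > 19/eps ⇔ m > (19/eps)^{1/3}.
Take N_0 = (19/eps)^{1/3}. Then m > N_0 implies 19/m^3 < eps.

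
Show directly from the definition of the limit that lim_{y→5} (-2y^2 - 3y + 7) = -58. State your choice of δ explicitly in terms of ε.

Let ε > 0 be given. We want δ > 0 such that 0 < |y − 5| < δ implies |(-2y^2 - 3y + 7) + 58| < ε.
(-2y^2 - 3y + 7) + 58 = -2y^2 - 3y + 65 = (y − 5)(-2y - 13).
So |(-2y^2 - 3y + 7) + 58| = |y − 5|·|-2y - 13|.
Assume first that |y − 5| < 1, so |y| < 6. Then |-2y - 13| ≤ 2·6 + 13 = 25.
Hence |(-2y^2 - 3y + 7) + 58| ≤ 25|y − 5| < ε provided |y − 5| < ε/25.
Choosing δ = min(1, ε/25) ensures both conditions, hence |(-2y^2 - 3y + 7) + 58| < ε.

δ = min(1, ε/25)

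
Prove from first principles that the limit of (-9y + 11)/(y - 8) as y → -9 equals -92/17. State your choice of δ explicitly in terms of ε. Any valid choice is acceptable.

Fix ε > 0. We want δ > 0 with 0 < |y + 9| < δ ⇒ |(-9y + 11)/(y - 8) + 92/17| < ε.
Combining over a common denominator, (-9y + 11)/(y - 8) + 92/17 = [(-9y + 11)·(-17) − 92·(y - 8)] / [(-17)·(y - 8)] = 61(y + 9) / ((-17)(y - 8)).
So |(-9y + 11)/(y - 8) + 92/17| = 61|y + 9| / (17·|y − 8|).
Require δ ≤ 17/2, so |y − 8| ≥ |-17| − |y + 9| > 17 − 17/2 = 17/2.
Hence |(-9y + 11)/(y - 8) + 92/17| < 61|y + 9|/(17·(17/2)) = (122/289)|y + 9|, which is < ε once |y + 9| < (289/122)ε.
Take δ = min(17/2, (289/122)ε). Then 0 < |y + 9| < δ forces both bounds, so |(-9y + 11)/(y - 8) + 92/17| < ε.

δ = min(17/2, (289/122)ε)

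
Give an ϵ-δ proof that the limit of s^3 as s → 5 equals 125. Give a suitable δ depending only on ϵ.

Fix ϵ > 0. We seek δ > 0 with 0 < |s − 5| < δ ⇒ |s^3 − 125| < ϵ.
Factor: s^3 − 125 = (s − 5)(s^2 + 5s + 25), so |s^3 − 125| = |s − 5|·|s^2 + 5s + 25|.
Restrict δ ≤ 1. Then |s − 5| < 1 gives |s| < 6, so by the triangle inequality |s^2 + 5s + 25| ≤ 6^2 + 5·6 + 25 = 91.
Hence |s^3 − 125| ≤ 91|s − 5|, which is < ϵ once |s − 5| < ϵ/91.
Take δ = min(1, ϵ/91). If 0 < |s − 5| < δ then both bounds hold and |s^3 − 125| ≤ 91|s − 5| < 91·(ϵ/91) = ϵ.

δ = min(1, ϵ/91)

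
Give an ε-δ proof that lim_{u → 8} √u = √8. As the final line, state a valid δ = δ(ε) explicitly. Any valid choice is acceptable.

δ = min(8, √8·ε)

Let ε > 0 be given. We want δ > 0 such that 0 < |u − 8| < δ implies |√u − √8| < ε.
Multiplying by the conjugate, |√u − √8| = |u − 8|/(√u + √8).
Restrict δ ≤ 8 so that |u − 8| < 8 forces u > 0, and then √u + √8 > √8.
Hence |√u − √8| < |u − 8|/√8, which is < ε once |u − 8| < √8·ε.
Take δ = min(8, √8·ε). If 0 < |u − 8| < δ then u > 0 and |√u − √8| < |u − 8|/√8 < ε.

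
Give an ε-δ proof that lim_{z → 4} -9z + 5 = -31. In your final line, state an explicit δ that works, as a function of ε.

Suppose ε > 0. We need δ > 0 so that 0 < |z − 4| < δ implies |(-9z + 5) + 31| < ε.
|(-9z + 5) + 31| = |-9z + 36| = 9|z − 4|.
Thus it suffices that |z − 4| < ε/9.
Take δ = ε/9. If 0 < |z − 4| < δ then |(-9z + 5) + 31| = 9|z − 4| < 9·(ε/9) = ε.

δ = ε/9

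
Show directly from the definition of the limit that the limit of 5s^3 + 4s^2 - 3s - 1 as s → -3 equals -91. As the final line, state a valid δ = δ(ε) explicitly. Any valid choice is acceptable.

δ = min(1, ε/154)

Suppose ε > 0. We want δ > 0 such that 0 < |s + 3| < δ implies |(5s^3 + 4s^2 - 3s - 1) + 91| < ε.
(5s^3 + 4s^2 - 3s - 1) + 91 = 5s^3 + 4s^2 - 3s + 90 = (s + 3)(5s^2 - 11s + 30).
So |(5s^3 + 4s^2 - 3s - 1) + 91| = |s + 3|·|5s^2 - 11s + 30|.
Require δ ≤ 1. Then |s + 3| < 1 gives |s| < 4, and by the triangle inequality |5s^2 - 11s + 30| ≤ 5·4^2 + 11·4 + 30 = 154.
Hence |(5s^3 + 4s^2 - 3s - 1) + 91| ≤ 154|s + 3| < ε provided |s + 3| < ε/154.
Take δ = min(1, ε/154). Then 0 < |s + 3| < δ gives both |s + 3| < 1 and |s + 3| < ε/154, so |(5s^3 + 4s^2 - 3s - 1) + 91| < ε.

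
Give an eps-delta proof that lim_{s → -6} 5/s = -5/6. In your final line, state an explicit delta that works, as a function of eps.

delta = min(3, (18/5)eps)

Let eps > 0. We seek delta > 0 such that 0 < |s + 6| < delta implies |5/s + 5/6| < eps.
|5/s + 5/6| = 5·|-6 − s|/(6·|s|) = 5|s + 6|/(6|s|).
Require delta ≤ 3 so that |s| > 6 − 3 = 3, hence 6|s| > 18.
Then |5/s + 5/6| < 5|s + 6|/18, which is < eps when |s + 6| < (18/5)eps.
Take delta = min(3, (18/5)eps). Then 0 < |s + 6| < delta gives both |s + 6| < 3 and |s + 6| < (18/5)eps, so |5/s + 5/6| < eps.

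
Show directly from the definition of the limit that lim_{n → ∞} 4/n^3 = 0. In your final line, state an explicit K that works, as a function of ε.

Suppose ε > 0. For n ≥ 1, |4/n^3 − 0| = 4/n^3.
4/n^3 < ε ⇔ n^3 > 4/ε ⇔ n > (4/ε)^{1/3}.
Take K = (4/ε)^{1/3}. Then n > K implies 4/n^3 < ε.

K = (4/ε)^{1/3}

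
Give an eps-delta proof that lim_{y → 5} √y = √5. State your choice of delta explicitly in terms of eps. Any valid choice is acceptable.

delta = min(5, √5·eps)

Let eps > 0 be given. We want delta > 0 such that 0 < |y − 5| < delta implies |√y − √5| < eps.
Rationalise: √y − √5 = (y − 5)/(√y + √5), so |√y − √5| = |y − 5|/(√y + √5).
Restrict delta ≤ 5 so that |y − 5| < 5 forces y > 0, and then √y + √5 > √5.
Hence |√y − √5| < |y − 5|/√5, which is < eps once |y − 5| < √5·eps.
Take delta = min(5, √5·eps). If 0 < |y − 5| < delta then y > 0 and |√y − √5| < |y − 5|/√5 < eps.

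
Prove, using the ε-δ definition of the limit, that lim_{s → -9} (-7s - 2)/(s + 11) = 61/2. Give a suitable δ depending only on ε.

Fix ε > 0. We want δ > 0 with 0 < |s + 9| < δ ⇒ |(-7s - 2)/(s + 11) − (61/2)| < ε.
Combining over a common denominator, (-7s - 2)/(s + 11) − (61/2) = [(-7s - 2)·2 − 61·(s + 11)] / [2·(s + 11)] = -75(s + 9) / (2(s + 11)).
So |(-7s - 2)/(s + 11) − (61/2)| = 75|s + 9| / (2·|s + 11|).
Require δ ≤ 1, so |s + 11| ≥ |2| − |s + 9| > 2 − 1 = 1.
Hence |(-7s - 2)/(s + 11) − (61/2)| < 75|s + 9|/(2·1) = (75/2)|s + 9|, which is < ε once |s + 9| < (2/75)ε.
Take δ = min(1, (2/75)ε). Then 0 < |s + 9| < δ forces both bounds, so |(-7s - 2)/(s + 11) − (61/2)| < ε.

δ = min(1, (2/75)ε)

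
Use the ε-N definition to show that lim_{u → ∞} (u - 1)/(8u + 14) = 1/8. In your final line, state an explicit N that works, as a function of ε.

Let ε > 0 be given. We seek N > 0 such that u > N implies |(u - 1)/(8u + 14) − (1/8)| < ε.
(u - 1)/(8u + 14) − (1/8) = (8(u - 1) − (8u + 14)) / (8(8u + 14)) = -22/(8(8u + 14)).
For u > 0 we have 8u + 14 > 8u, so |(u - 1)/(8u + 14) − (1/8)| = 22/(8(8u + 14)) < 22/(8·8u) = (11/32)/u.
Thus |(u - 1)/(8u + 14) − (1/8)| < ε whenever u > (11/32)/ε.
Take N = (11/32)/ε. If u > N then |(u - 1)/(8u + 14) − (1/8)| < (11/32)/u < ε.

N = (11/32)/ε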